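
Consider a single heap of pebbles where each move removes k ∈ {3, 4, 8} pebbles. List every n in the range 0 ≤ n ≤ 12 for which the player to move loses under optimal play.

0, 1, 2, 7, 12

Build the Grundy sequence with g(k) = mex{g(k−s) : s ∈ {3, 4, 8}, s ≤ k}:
g(0) = mex{} = 0
g(1) = mex{} = 0
g(2) = mex{} = 0
g(3) = mex{0} = 1
g(4) = mex{0} = 1
g(5) = mex{0} = 1
g(6) = mex{0,1} = 2
g(7) = mex{1} = 0
g(8) = mex{0,1} = 2
g(9) = mex{0,1,2} = 3
g(10) = mex{0,2} = 1
g(11) = mex{0,1,2} = 3
g(12) = mex{1,2,3} = 0
The P-positions (g = 0) in 0..12 are 0, 1, 2, 7, 12.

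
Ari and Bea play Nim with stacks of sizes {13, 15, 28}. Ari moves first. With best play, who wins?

Ari wins

Nim-sum: 13 ^ 15 ^ 28 = 30.
The nim-sum is 30 ≠ 0, so this is an N-position: the player to move can win; Ari has a winning move.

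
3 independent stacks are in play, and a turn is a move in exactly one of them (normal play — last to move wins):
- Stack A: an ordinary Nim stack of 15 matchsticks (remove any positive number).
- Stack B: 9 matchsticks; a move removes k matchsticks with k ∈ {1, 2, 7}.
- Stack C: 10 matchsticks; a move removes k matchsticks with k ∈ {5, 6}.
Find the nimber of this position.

Stack A is a plain Nim stack of size 15, so its Grundy value is 15.
For stack B, compute g(0), g(1), … with moves {1, 2, 7}:
k:     0  1  2  3  4  5  6  7  8  9
g(k):  0  1  2  0  1  2  0  1  2  0
So g(9) = 0.
Grundy values for stack C (subtraction set {5, 6}):
g(0) = mex{} = 0
g(1) = mex{} = 0
g(2) = mex{} = 0
g(3) = mex{} = 0
g(4) = mex{} = 0
g(5) = mex{0} = 1
g(6) = mex{0} = 1
g(7) = mex{0} = 1
g(8) = mex{0} = 1
g(9) = mex{0} = 1
g(10) = mex{0,1} = 2
So g(10) = 2.
The value of a disjunctive sum is the nim-sum of the parts.
Combined value = 15 XOR 0 XOR 2 = 13.

13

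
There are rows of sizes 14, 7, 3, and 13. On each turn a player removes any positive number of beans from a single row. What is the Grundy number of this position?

7

Nim-sum: 14 ^ 7 ^ 3 ^ 13 = 7.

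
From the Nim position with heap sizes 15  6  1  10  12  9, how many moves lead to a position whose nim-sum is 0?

Compute the nim-sum pairwise:
15 ^ 6 = 9
9 ^ 1 = 8
8 ^ 10 = 2
2 ^ 12 = 14
14 ^ 9 = 7
The overall nim-sum is X = 7. A heap of size p has a winning move iff p XOR X < p (reduce it to p XOR X).
  15: 15 XOR 7 = 8 < 15 — winning move (to 8).
  6: 6 XOR 7 = 1 < 6 — winning move (to 1).
  1: 1 XOR 7 = 6 ≥ 1 — no move.
  10: 10 XOR 7 = 13 ≥ 10 — no move.
  12: 12 XOR 7 = 11 < 12 — winning move (to 11).
  9: 9 XOR 7 = 14 ≥ 9 — no move.
That gives 3 winning moves.

3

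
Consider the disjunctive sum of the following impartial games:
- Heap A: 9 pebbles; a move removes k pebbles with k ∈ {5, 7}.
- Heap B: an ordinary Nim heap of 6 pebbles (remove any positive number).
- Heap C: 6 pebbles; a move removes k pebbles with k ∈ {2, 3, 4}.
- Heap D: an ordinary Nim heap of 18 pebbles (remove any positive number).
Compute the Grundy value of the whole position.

For heap A, compute g(0), g(1), … with moves {5, 7}:
k:     0  1  2  3  4  5  6  7  8  9
g(k):  0  0  0  0  0  1  1  1  1  1
So g(9) = 1.
Heap B is a plain Nim heap of size 6, so its Grundy value is 6.
For heap C, compute g(0), g(1), … with moves {2, 3, 4}:
k:     0  1  2  3  4  5  6
g(k):  0  0  1  1  2  2  0
So g(6) = 0.
Heap D is a plain Nim heap of size 18, so its Grundy value is 18.
The value of a disjunctive sum is the nim-sum of the parts.
Combined value = 1 ⊕ 6 ⊕ 0 ⊕ 18 = 21.

21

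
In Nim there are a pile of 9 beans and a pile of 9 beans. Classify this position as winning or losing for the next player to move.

Losing position

Nim-sum: 9 XOR 9 = 0.
The nim-sum is 0, so this is a P-position: the player to move is in a losing position under optimal play.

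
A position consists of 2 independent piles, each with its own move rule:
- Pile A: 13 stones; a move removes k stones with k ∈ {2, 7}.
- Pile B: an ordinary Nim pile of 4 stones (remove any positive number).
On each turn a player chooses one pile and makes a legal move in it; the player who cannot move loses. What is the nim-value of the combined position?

For pile A, compute g(0), g(1), … with moves {2, 7}:
g(0) = mex{} = 0
g(1) = mex{} = 0
g(2) = mex{0} = 1
g(3) = mex{0} = 1
g(4) = mex{1} = 0
g(5) = mex{1} = 0
g(6) = mex{0} = 1
g(7) = mex{0} = 1
g(8) = mex{0,1} = 2
g(9) = mex{1} = 0
g(10) = mex{1,2} = 0
g(11) = mex{0} = 1
g(12) = mex{0} = 1
g(13) = mex{1} = 0
So g(13) = 0.
Pile B is a plain Nim pile of size 4, so its Grundy value is 4.
By the Sprague-Grundy theorem, the Grundy value of a sum of independent games is the XOR of the component values.
Combined value = 0 ⊕ 4 = 4.

4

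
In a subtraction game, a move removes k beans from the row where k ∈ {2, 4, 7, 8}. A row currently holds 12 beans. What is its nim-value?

Grundy values for subtraction set {2, 4, 7, 8}:
g(0) = mex{} = 0
g(1) = mex{} = 0
g(2) = mex{0} = 1
g(3) = mex{0} = 1
g(4) = mex{0,1} = 2
g(5) = mex{0,1} = 2
g(6) = mex{1,2} = 0
g(7) = mex{0,1,2} = 3
g(8) = mex{0,2} = 1
g(9) = mex{0,1,2,3} = 4
g(10) = mex{0,1} = 2
g(11) = mex{1,2,3,4} = 0
g(12) = mex{1,2} = 0
So g(12) = 0.

0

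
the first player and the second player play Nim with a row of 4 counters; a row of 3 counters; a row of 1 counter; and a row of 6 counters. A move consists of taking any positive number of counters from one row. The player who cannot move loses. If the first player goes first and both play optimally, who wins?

the second player wins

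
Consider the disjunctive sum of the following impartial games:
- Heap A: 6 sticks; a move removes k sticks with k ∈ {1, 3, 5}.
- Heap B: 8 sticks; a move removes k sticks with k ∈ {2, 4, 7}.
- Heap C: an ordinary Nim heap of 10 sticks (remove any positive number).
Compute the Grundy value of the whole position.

11

Build the Grundy sequence for heap A with g(k) = mex{g(k−s) : s ∈ {1, 3, 5}, s ≤ k}:
g(0) = mex{} = 0
g(1) = mex{0} = 1
g(2) = mex{1} = 0
g(3) = mex{0} = 1
g(4) = mex{1} = 0
g(5) = mex{0} = 1
g(6) = mex{1} = 0
So g(6) = 0.
Grundy values for heap B (subtraction set {2, 4, 7}):
g(0) = mex{} = 0
g(1) = mex{} = 0
g(2) = mex{0} = 1
g(3) = mex{0} = 1
g(4) = mex{0,1} = 2
g(5) = mex{0,1} = 2
g(6) = mex{1,2} = 0
g(7) = mex{0,1,2} = 3
g(8) = mex{0,2} = 1
So g(8) = 1.
Heap C is a plain Nim heap of size 10, so its Grundy value is 10.
The value of a disjunctive sum is the nim-sum of the parts.
Combined value = 0 XOR 1 XOR 10 = 11.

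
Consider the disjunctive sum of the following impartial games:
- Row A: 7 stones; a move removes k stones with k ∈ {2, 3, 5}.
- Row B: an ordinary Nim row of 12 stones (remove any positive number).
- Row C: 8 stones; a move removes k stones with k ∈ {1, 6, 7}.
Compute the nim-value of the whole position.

Grundy values for row A (subtraction set {2, 3, 5}):
k:     0  1  2  3  4  5  6  7
g(k):  0  0  1  1  2  2  3  0
So g(7) = 0.
Row B is a plain Nim row of size 12, so its Grundy value is 12.
For row C, compute g(0), g(1), … with moves {1, 6, 7}:
g(0) = mex{} = 0
g(1) = mex{0} = 1
g(2) = mex{1} = 0
g(3) = mex{0} = 1
g(4) = mex{1} = 0
g(5) = mex{0} = 1
g(6) = mex{0,1} = 2
g(7) = mex{0,1,2} = 3
g(8) = mex{0,1,3} = 2
So g(8) = 2.
The value of a disjunctive sum is the nim-sum of the parts.
Combined value = 0 XOR 12 XOR 2 = 14.

14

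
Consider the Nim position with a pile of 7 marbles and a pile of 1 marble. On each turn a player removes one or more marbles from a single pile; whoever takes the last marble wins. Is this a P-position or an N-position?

Nim-sum: 7 ^ 1 = 6.
The nim-sum is 6 ≠ 0, so this is an N-position: the player to move can win.

N-position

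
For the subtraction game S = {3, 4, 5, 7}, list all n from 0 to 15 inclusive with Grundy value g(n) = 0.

0, 1, 2, 10, 11, 12

Grundy values for subtraction set {3, 4, 5, 7}:
k:     0  1  2  3  4  5  6  7  8  9 10 11 12 13 14 15
g(k):  0  0  0  1  1  1  2  2  2  3  0  0  0  1  1  1
The P-positions (g = 0) in 0..15 are 0, 1, 2, 10, 11, 12.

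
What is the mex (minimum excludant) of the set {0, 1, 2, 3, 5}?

4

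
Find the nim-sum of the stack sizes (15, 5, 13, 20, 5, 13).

Nim-sum: 15 XOR 5 XOR 13 XOR 20 XOR 5 XOR 13 = 27.

27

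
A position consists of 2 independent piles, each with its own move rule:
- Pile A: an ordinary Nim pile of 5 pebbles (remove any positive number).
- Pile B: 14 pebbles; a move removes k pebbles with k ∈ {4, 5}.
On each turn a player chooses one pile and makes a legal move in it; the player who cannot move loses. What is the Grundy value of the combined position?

Pile A is a plain Nim pile of size 5, so its Grundy value is 5.
For pile B, compute g(0), g(1), … with moves {4, 5}:
g(0) = mex{} = 0
g(1) = mex{} = 0
g(2) = mex{} = 0
g(3) = mex{} = 0
g(4) = mex{0} = 1
g(5) = mex{0} = 1
g(6) = mex{0} = 1
g(7) = mex{0} = 1
g(8) = mex{0,1} = 2
g(9) = mex{1} = 0
g(10) = mex{1} = 0
g(11) = mex{1} = 0
g(12) = mex{1,2} = 0
g(13) = mex{0,2} = 1
g(14) = mex{0} = 1
So g(14) = 1.
By the Sprague-Grundy theorem, the Grundy value of a sum of independent games is the XOR of the component values.
Combined value = 5 ⊕ 1 = 4.

4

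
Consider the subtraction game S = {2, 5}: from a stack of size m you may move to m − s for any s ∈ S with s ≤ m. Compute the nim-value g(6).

1

Grundy values for subtraction set {2, 5}:
g(0) = mex{} = 0
g(1) = mex{} = 0
g(2) = mex{0} = 1
g(3) = mex{0} = 1
g(4) = mex{1} = 0
g(5) = mex{0,1} = 2
g(6) = mex{0} = 1
So g(6) = 1.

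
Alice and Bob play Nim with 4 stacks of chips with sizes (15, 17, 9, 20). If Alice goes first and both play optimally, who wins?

Alice wins

Bitwise XOR of the heap sizes:
  01111  (15)
  10001  (17)
  01001  (9)
  10100  (20)
  -----
  00011  (3)
The nim-sum is 3 ≠ 0, so this is an N-position: the player to move can win; Alice has a winning move.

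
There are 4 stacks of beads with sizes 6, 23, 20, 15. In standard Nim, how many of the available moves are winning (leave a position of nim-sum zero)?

1

Compute the nim-sum pairwise:
6 ⊕ 23 = 17
17 ⊕ 20 = 5
5 ⊕ 15 = 10
The overall nim-sum is X = 10. A stack of size p has a winning move iff p XOR X < p (reduce it to p XOR X).
  6: 6 XOR 10 = 12 ≥ 6 — no move.
  23: 23 XOR 10 = 29 ≥ 23 — no move.
  20: 20 XOR 10 = 30 ≥ 20 — no move.
  15: 15 XOR 10 = 5 < 15 — winning move (to 5).
That gives 1 winning move.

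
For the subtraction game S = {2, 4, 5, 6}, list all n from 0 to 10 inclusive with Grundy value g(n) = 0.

0, 1, 8, 9

Grundy values for subtraction set {2, 4, 5, 6}:
g(0) = mex{} = 0
g(1) = mex{} = 0
g(2) = mex{0} = 1
g(3) = mex{0} = 1
g(4) = mex{0,1} = 2
g(5) = mex{0,1} = 2
g(6) = mex{0,1,2} = 3
g(7) = mex{0,1,2} = 3
g(8) = mex{1,2,3} = 0
g(9) = mex{1,2,3} = 0
g(10) = mex{0,2,3} = 1
The P-positions (g = 0) in 0..10 are 0, 1, 8, 9.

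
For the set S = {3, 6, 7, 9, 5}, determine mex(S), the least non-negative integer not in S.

0

0 is not in the set, so the mex is 0.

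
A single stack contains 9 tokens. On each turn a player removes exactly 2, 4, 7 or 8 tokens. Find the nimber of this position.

4

Compute g(0), g(1), … for moves {2, 4, 7, 8}:
k:     0  1  2  3  4  5  6  7  8  9
g(k):  0  0  1  1  2  2  0  3  1  4
So g(9) = 4.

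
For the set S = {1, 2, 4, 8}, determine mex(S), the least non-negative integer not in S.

0 is not in the set, so the mex is 0.

0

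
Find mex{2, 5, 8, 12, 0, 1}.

3

The values 0, 1, 2 are all present; 3 is the first non-negative integer missing from the set.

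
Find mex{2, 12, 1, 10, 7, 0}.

3

The values 0, 1, 2 are all present; 3 is the first non-negative integer missing from the set.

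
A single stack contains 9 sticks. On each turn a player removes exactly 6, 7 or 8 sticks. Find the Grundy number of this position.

1

Grundy values for subtraction set {6, 7, 8}:
g(0) = mex{} = 0
g(1) = mex{} = 0
g(2) = mex{} = 0
g(3) = mex{} = 0
g(4) = mex{} = 0
g(5) = mex{} = 0
g(6) = mex{0} = 1
g(7) = mex{0} = 1
g(8) = mex{0} = 1
g(9) = mex{0} = 1
So g(9) = 1.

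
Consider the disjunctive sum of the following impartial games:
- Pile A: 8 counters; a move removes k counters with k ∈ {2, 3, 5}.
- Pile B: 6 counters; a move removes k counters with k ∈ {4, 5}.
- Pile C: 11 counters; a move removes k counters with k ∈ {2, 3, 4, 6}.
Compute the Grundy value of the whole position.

0

For pile A, compute g(0), g(1), … with moves {2, 3, 5}:
g(0) = mex{} = 0
g(1) = mex{} = 0
g(2) = mex{0} = 1
g(3) = mex{0} = 1
g(4) = mex{0,1} = 2
g(5) = mex{0,1} = 2
g(6) = mex{0,1,2} = 3
g(7) = mex{1,2} = 0
g(8) = mex{1,2,3} = 0
So g(8) = 0.
Build the Grundy sequence for pile B with g(k) = mex{g(k−s) : s ∈ {4, 5}, s ≤ k}:
g(0) = mex{} = 0
g(1) = mex{} = 0
g(2) = mex{} = 0
g(3) = mex{} = 0
g(4) = mex{0} = 1
g(5) = mex{0} = 1
g(6) = mex{0} = 1
So g(6) = 1.
For pile C, compute g(0), g(1), … with moves {2, 3, 4, 6}:
g(0) = mex{} = 0
g(1) = mex{} = 0
g(2) = mex{0} = 1
g(3) = mex{0} = 1
g(4) = mex{0,1} = 2
g(5) = mex{0,1} = 2
g(6) = mex{0,1,2} = 3
g(7) = mex{0,1,2} = 3
g(8) = mex{1,2,3} = 0
g(9) = mex{1,2,3} = 0
g(10) = mex{0,2,3} = 1
g(11) = mex{0,2,3} = 1
So g(11) = 1.
By the Sprague-Grundy theorem, the Grundy value of a sum of independent games is the XOR of the component values.
Combined value = 0 XOR 1 XOR 1 = 0.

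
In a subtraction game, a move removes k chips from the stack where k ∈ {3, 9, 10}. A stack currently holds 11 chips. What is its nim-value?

Compute g(0), g(1), … for moves {3, 9, 10}:
k:     0  1  2  3  4  5  6  7  8  9 10 11
g(k):  0  0  0  1  1  1  0  0  0  1  1  1
So g(11) = 1.

1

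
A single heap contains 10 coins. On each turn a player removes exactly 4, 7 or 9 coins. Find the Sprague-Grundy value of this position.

2

Build the Grundy sequence with g(k) = mex{g(k−s) : s ∈ {4, 7, 9}, s ≤ k}:
g(0) = mex{} = 0
g(1) = mex{} = 0
g(2) = mex{} = 0
g(3) = mex{} = 0
g(4) = mex{0} = 1
g(5) = mex{0} = 1
g(6) = mex{0} = 1
g(7) = mex{0} = 1
g(8) = mex{0,1} = 2
g(9) = mex{0,1} = 2
g(10) = mex{0,1} = 2
So g(10) = 2.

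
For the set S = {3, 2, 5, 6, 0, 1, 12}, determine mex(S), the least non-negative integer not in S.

The values 0, 1, 2, 3 are all present; 4 is the first non-negative integer missing from the set.

4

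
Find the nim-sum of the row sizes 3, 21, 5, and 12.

31

Compute the nim-sum pairwise:
3 XOR 21 = 22
22 XOR 5 = 19
19 XOR 12 = 31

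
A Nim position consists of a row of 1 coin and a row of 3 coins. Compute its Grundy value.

2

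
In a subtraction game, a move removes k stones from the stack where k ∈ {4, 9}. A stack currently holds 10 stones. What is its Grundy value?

2

Build the Grundy sequence with g(k) = mex{g(k−s) : s ∈ {4, 9}, s ≤ k}:
k:     0  1  2  3  4  5  6  7  8  9 10
g(k):  0  0  0  0  1  1  1  1  0  2  2
So g(10) = 2.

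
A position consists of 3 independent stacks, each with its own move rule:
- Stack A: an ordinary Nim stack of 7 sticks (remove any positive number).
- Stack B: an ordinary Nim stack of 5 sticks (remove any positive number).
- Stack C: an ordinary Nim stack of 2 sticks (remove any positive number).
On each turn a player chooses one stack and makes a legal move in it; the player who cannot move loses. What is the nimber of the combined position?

Stack A is a plain Nim stack of size 7, so its Grundy value is 7.
Stack B is a plain Nim stack of size 5, so its Grundy value is 5.
Stack C is a plain Nim stack of size 2, so its Grundy value is 2.
The value of a disjunctive sum is the nim-sum of the parts.
Combined value = 7 XOR 5 XOR 2 = 0.

0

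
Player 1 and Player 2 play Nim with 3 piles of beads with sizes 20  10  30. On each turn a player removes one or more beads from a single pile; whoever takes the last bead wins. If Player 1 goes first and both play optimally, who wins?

Player 2 wins

Nim-sum: 20 XOR 10 XOR 30 = 0.
The nim-sum is 0, so this is a P-position: the player to move is in a losing position under optimal play; Player 1 is about to move from it and so loses — Player 2 wins.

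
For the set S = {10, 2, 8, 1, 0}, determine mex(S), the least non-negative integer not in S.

3

The values 0, 1, 2 are all present; 3 is the first non-negative integer missing from the set.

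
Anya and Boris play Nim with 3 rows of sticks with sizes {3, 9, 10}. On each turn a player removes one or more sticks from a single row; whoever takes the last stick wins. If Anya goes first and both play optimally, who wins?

Boris wins

Bitwise XOR of the heap sizes:
  0011  (3)
  1001  (9)
  1010  (10)
  ----
  0000  (0)
The nim-sum is 0, so this is a P-position: the player to move is in a losing position under optimal play; Anya is about to move from it and so loses — Boris wins.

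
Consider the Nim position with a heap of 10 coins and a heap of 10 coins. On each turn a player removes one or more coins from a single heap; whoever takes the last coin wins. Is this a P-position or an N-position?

P-position

Nim-sum: 10 ^ 10 = 0.
The nim-sum is 0, so this is a P-position: the player to move is in a losing position under optimal play.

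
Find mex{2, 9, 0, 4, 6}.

1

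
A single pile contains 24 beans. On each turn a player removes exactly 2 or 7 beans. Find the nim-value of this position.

1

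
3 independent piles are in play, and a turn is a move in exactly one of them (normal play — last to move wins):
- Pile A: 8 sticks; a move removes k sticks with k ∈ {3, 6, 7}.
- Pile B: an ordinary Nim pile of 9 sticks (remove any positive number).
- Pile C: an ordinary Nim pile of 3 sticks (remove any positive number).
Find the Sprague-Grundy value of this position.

Build the Grundy sequence for pile A with g(k) = mex{g(k−s) : s ∈ {3, 6, 7}, s ≤ k}:
g(0) = mex{} = 0
g(1) = mex{} = 0
g(2) = mex{} = 0
g(3) = mex{0} = 1
g(4) = mex{0} = 1
g(5) = mex{0} = 1
g(6) = mex{0,1} = 2
g(7) = mex{0,1} = 2
g(8) = mex{0,1} = 2
So g(8) = 2.
Pile B is a plain Nim pile of size 9, so its Grundy value is 9.
Pile C is a plain Nim pile of size 3, so its Grundy value is 3.
The value of a disjunctive sum is the nim-sum of the parts.
Combined value = 2 XOR 9 XOR 3 = 8.

8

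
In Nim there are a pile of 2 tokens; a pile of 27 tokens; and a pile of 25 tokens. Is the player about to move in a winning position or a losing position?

Compute the nim-sum pairwise:
2 XOR 27 = 25
25 XOR 25 = 0
The nim-sum is 0, so this is a P-position: the player to move is in a losing position under optimal play.

Losing position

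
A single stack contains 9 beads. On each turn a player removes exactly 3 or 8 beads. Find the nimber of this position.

1

Compute g(0), g(1), … for moves {3, 8}:
k:     0  1  2  3  4  5  6  7  8  9
g(k):  0  0  0  1  1  1  0  0  2  1
So g(9) = 1.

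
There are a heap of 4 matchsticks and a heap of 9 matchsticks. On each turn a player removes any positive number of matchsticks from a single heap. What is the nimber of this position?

13

Nim-sum: 4 XOR 9 = 13.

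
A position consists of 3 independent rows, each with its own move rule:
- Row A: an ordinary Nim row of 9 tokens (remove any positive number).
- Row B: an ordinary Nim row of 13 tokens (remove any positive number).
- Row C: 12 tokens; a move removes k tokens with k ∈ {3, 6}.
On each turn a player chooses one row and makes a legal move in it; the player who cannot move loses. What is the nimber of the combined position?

5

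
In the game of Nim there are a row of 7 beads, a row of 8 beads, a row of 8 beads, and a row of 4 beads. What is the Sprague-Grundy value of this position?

3

Nim-sum: 7 ^ 8 ^ 8 ^ 4 = 3.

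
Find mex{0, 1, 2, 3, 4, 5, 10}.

The values 0, 1, 2, 3, 4, 5 are all present; 6 is the first non-negative integer missing from the set.

6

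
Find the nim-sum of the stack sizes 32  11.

43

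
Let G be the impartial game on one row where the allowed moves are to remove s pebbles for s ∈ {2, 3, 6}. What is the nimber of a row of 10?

Compute g(0), g(1), … for moves {2, 3, 6}:
g(0) = mex{} = 0
g(1) = mex{} = 0
g(2) = mex{0} = 1
g(3) = mex{0} = 1
g(4) = mex{0,1} = 2
g(5) = mex{1} = 0
g(6) = mex{0,1,2} = 3
g(7) = mex{0,2} = 1
g(8) = mex{0,1,3} = 2
g(9) = mex{1,3} = 0
g(10) = mex{1,2} = 0
So g(10) = 0.

0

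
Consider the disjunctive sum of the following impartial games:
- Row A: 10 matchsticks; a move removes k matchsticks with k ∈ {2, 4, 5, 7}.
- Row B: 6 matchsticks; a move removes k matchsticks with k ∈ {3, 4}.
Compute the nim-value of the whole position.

Grundy values for row A (subtraction set {2, 4, 5, 7}):
k:     0  1  2  3  4  5  6  7  8  9 10
g(k):  0  0  1  1  2  2  3  3  4  0  0
So g(10) = 0.
Grundy values for row B (subtraction set {3, 4}):
k:     0  1  2  3  4  5  6
g(k):  0  0  0  1  1  1  2
So g(6) = 2.
By the Sprague-Grundy theorem, the Grundy value of a sum of independent games is the XOR of the component values.
Combined value = 0 ⊕ 2 = 2.

2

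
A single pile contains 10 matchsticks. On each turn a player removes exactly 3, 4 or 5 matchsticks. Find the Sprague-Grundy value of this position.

Grundy values for subtraction set {3, 4, 5}:
k:     0  1  2  3  4  5  6  7  8  9 10
g(k):  0  0  0  1  1  1  2  2  0  0  0
So g(10) = 0.

0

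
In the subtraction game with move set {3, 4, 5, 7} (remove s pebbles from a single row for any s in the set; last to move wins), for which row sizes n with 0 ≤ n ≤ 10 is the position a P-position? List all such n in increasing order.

0, 1, 2, 10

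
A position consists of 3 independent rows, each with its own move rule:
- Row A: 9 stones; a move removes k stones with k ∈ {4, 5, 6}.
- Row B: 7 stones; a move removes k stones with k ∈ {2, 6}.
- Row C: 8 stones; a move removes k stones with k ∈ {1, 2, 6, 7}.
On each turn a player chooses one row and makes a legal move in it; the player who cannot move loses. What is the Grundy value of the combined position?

For row A, compute g(0), g(1), … with moves {4, 5, 6}:
k:     0  1  2  3  4  5  6  7  8  9
g(k):  0  0  0  0  1  1  1  1  2  2
So g(9) = 2.
Grundy values for row B (subtraction set {2, 6}):
k:     0  1  2  3  4  5  6  7
g(k):  0  0  1  1  0  0  1  1
So g(7) = 1.
For row C, compute g(0), g(1), … with moves {1, 2, 6, 7}:
k:     0  1  2  3  4  5  6  7  8
g(k):  0  1  2  0  1  2  3  4  0
So g(8) = 0.
By the Sprague-Grundy theorem, the Grundy value of a sum of independent games is the XOR of the component values.
Combined value = 2 ⊕ 1 ⊕ 0 = 3.

3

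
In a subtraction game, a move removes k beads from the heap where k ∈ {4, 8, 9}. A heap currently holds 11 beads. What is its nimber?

Build the Grundy sequence with g(k) = mex{g(k−s) : s ∈ {4, 8, 9}, s ≤ k}:
k:     0  1  2  3  4  5  6  7  8  9 10 11
g(k):  0  0  0  0  1  1  1  1  2  2  2  2
So g(11) = 2.

2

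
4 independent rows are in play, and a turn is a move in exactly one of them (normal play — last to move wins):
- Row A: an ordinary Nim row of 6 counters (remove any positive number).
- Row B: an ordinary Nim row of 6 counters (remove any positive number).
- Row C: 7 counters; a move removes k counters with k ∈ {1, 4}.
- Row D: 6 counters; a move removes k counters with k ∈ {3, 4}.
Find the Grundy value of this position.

Row A is a plain Nim row of size 6, so its Grundy value is 6.
Row B is a plain Nim row of size 6, so its Grundy value is 6.
Grundy values for row C (subtraction set {1, 4}):
g(0) = mex{} = 0
g(1) = mex{0} = 1
g(2) = mex{1} = 0
g(3) = mex{0} = 1
g(4) = mex{0,1} = 2
g(5) = mex{1,2} = 0
g(6) = mex{0} = 1
g(7) = mex{1} = 0
So g(7) = 0.
Grundy values for row D (subtraction set {3, 4}):
k:     0  1  2  3  4  5  6
g(k):  0  0  0  1  1  1  2
So g(6) = 2.
By the Sprague-Grundy theorem, the Grundy value of a sum of independent games is the XOR of the component values.
Combined value = 6 ⊕ 6 ⊕ 0 ⊕ 2 = 2.

2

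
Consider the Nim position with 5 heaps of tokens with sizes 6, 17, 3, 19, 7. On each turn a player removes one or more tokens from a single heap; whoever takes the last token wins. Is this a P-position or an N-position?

P-position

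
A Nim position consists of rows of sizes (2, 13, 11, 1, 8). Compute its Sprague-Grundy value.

13

Bitwise XOR of the heap sizes:
  0010  (2)
  1101  (13)
  1011  (11)
  0001  (1)
  1000  (8)
  ----
  1101  (13)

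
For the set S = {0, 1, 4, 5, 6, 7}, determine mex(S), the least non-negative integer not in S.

The values 0, 1 are all present; 2 is the first non-negative integer missing from the set.

2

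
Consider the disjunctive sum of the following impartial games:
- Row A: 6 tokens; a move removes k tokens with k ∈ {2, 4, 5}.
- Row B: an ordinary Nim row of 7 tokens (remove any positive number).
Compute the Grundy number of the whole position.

4

Grundy values for row A (subtraction set {2, 4, 5}):
k:     0  1  2  3  4  5  6
g(k):  0  0  1  1  2  2  3
So g(6) = 3.
Row B is a plain Nim row of size 7, so its Grundy value is 7.
The value of a disjunctive sum is the nim-sum of the parts.
Combined value = 3 ⊕ 7 = 4.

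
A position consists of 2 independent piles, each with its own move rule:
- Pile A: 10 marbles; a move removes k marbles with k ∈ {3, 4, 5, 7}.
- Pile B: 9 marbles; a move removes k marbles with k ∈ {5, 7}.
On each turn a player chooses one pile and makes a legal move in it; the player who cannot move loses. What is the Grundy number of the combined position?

1

Build the Grundy sequence for pile A with g(k) = mex{g(k−s) : s ∈ {3, 4, 5, 7}, s ≤ k}:
g(0) = mex{} = 0
g(1) = mex{} = 0
g(2) = mex{} = 0
g(3) = mex{0} = 1
g(4) = mex{0} = 1
g(5) = mex{0} = 1
g(6) = mex{0,1} = 2
g(7) = mex{0,1} = 2
g(8) = mex{0,1} = 2
g(9) = mex{0,1,2} = 3
g(10) = mex{1,2} = 0
So g(10) = 0.
For pile B, compute g(0), g(1), … with moves {5, 7}:
g(0) = mex{} = 0
g(1) = mex{} = 0
g(2) = mex{} = 0
g(3) = mex{} = 0
g(4) = mex{} = 0
g(5) = mex{0} = 1
g(6) = mex{0} = 1
g(7) = mex{0} = 1
g(8) = mex{0} = 1
g(9) = mex{0} = 1
So g(9) = 1.
By the Sprague-Grundy theorem, the Grundy value of a sum of independent games is the XOR of the component values.
Combined value = 0 XOR 1 = 1.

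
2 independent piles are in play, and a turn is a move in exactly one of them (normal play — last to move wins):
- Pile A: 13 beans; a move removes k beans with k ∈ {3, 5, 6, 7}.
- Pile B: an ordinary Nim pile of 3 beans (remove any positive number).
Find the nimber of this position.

2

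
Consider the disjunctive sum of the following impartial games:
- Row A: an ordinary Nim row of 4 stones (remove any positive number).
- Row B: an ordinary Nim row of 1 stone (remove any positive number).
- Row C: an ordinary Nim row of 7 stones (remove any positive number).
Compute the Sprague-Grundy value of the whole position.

2

Row A is a plain Nim row of size 4, so its Grundy value is 4.
Row B is a plain Nim row of size 1, so its Grundy value is 1.
Row C is a plain Nim row of size 7, so its Grundy value is 7.
The value of a disjunctive sum is the nim-sum of the parts.
Combined value = 4 ⊕ 1 ⊕ 7 = 2.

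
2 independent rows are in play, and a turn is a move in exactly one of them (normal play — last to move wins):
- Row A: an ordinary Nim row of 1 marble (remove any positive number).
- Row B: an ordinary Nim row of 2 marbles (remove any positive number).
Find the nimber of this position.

Row A is a plain Nim row of size 1, so its Grundy value is 1.
Row B is a plain Nim row of size 2, so its Grundy value is 2.
By the Sprague-Grundy theorem, the Grundy value of a sum of independent games is the XOR of the component values.
Combined value = 1 XOR 2 = 3.

3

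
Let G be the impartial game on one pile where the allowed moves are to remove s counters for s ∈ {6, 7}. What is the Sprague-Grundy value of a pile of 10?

1

Grundy values for subtraction set {6, 7}:
k:     0  1  2  3  4  5  6  7  8  9 10
g(k):  0  0  0  0  0  0  1  1  1  1  1
So g(10) = 1.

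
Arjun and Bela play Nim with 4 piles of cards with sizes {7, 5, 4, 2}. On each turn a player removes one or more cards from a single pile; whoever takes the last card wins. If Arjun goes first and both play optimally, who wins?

Nim-sum: 7 XOR 5 XOR 4 XOR 2 = 4.
The nim-sum is 4 ≠ 0, so this is an N-position: the player to move can win; Arjun has a winning move.

Arjun wins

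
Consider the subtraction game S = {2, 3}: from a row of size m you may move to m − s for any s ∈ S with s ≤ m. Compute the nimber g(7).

1

Grundy values for subtraction set {2, 3}:
g(0) = mex{} = 0
g(1) = mex{} = 0
g(2) = mex{0} = 1
g(3) = mex{0} = 1
g(4) = mex{0,1} = 2
g(5) = mex{1} = 0
g(6) = mex{1,2} = 0
g(7) = mex{0,2} = 1
So g(7) = 1.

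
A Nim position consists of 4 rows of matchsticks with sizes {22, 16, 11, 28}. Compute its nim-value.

17

Compute the nim-sum pairwise:
22 XOR 16 = 6
6 XOR 11 = 13
13 XOR 28 = 17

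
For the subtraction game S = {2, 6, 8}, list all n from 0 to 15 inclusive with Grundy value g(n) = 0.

0, 1, 4, 5, 14, 15

Build the Grundy sequence with g(k) = mex{g(k−s) : s ∈ {2, 6, 8}, s ≤ k}:
k:     0  1  2  3  4  5  6  7  8  9 10 11 12 13 14 15
g(k):  0  0  1  1  0  0  1  1  2  2  3  3  2  2  0  0
The P-positions (g = 0) in 0..15 are 0, 1, 4, 5, 14, 15.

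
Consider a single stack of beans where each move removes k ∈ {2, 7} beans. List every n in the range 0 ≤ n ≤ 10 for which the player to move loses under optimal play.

0, 1, 4, 5, 9, 10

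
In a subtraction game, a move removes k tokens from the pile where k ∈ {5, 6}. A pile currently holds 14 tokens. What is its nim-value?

Grundy values for subtraction set {5, 6}:
k:     0  1  2  3  4  5  6  7  8  9 10 11 12 13 14
g(k):  0  0  0  0  0  1  1  1  1  1  2  0  0  0  0
So g(14) = 0.

0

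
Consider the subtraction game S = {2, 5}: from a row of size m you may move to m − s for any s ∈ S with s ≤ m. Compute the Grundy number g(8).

Grundy values for subtraction set {2, 5}:
k:     0  1  2  3  4  5  6  7  8
g(k):  0  0  1  1  0  2  1  0  0
So g(8) = 0.

0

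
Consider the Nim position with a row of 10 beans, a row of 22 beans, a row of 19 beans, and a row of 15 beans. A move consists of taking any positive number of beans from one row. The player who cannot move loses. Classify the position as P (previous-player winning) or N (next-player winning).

P-position

Nim-sum: 10 ⊕ 22 ⊕ 19 ⊕ 15 = 0.
The nim-sum is 0, so this is a P-position: the player to move is in a losing position under optimal play.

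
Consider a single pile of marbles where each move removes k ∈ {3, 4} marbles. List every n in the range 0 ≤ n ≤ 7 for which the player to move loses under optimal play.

Compute g(0), g(1), … for moves {3, 4}:
k:     0  1  2  3  4  5  6  7
g(k):  0  0  0  1  1  1  2  0
The P-positions (g = 0) in 0..7 are 0, 1, 2, 7.

0, 1, 2, 7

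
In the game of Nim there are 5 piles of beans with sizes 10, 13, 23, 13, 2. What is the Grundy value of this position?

31

Nim-sum: 10 ^ 13 ^ 23 ^ 13 ^ 2 = 31.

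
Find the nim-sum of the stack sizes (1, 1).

0

Nim-sum: 1 XOR 1 = 0.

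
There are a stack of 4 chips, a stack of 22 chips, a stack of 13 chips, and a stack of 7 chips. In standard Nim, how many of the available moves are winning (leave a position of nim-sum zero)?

Nim-sum: 4 ⊕ 22 ⊕ 13 ⊕ 7 = 24.
The overall nim-sum is X = 24. A stack of size p has a winning move iff p XOR X < p (reduce it to p XOR X).
  4: 4 XOR 24 = 28 ≥ 4 — no move.
  22: 22 XOR 24 = 14 < 22 — winning move (to 14).
  13: 13 XOR 24 = 21 ≥ 13 — no move.
  7: 7 XOR 24 = 31 ≥ 7 — no move.
That gives 1 winning move.

1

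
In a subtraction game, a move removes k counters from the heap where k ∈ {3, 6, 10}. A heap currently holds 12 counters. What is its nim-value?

1

Grundy values for subtraction set {3, 6, 10}:
k:     0  1  2  3  4  5  6  7  8  9 10 11 12
g(k):  0  0  0  1  1  1  2  2  2  0  3  3  1
So g(12) = 1.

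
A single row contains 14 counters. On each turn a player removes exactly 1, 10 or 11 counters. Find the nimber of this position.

2

Grundy values for subtraction set {1, 10, 11}:
k:     0  1  2  3  4  5  6  7  8  9 10 11 12 13 14
g(k):  0  1  0  1  0  1  0  1  0  1  2  3  2  3  2
So g(14) = 2.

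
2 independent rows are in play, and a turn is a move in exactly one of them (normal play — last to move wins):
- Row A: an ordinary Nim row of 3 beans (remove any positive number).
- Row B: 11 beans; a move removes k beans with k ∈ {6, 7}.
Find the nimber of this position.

2

Row A is a plain Nim row of size 3, so its Grundy value is 3.
Grundy values for row B (subtraction set {6, 7}):
k:     0  1  2  3  4  5  6  7  8  9 10 11
g(k):  0  0  0  0  0  0  1  1  1  1  1  1
So g(11) = 1.
By the Sprague-Grundy theorem, the Grundy value of a sum of independent games is the XOR of the component values.
Combined value = 3 XOR 1 = 2.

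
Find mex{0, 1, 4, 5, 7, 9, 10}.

The values 0, 1 are all present; 2 is the first non-negative integer missing from the set.

2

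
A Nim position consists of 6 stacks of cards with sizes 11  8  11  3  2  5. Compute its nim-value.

Nim-sum: 11 ⊕ 8 ⊕ 11 ⊕ 3 ⊕ 2 ⊕ 5 = 12.

12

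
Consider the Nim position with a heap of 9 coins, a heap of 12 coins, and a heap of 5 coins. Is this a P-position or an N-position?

P-position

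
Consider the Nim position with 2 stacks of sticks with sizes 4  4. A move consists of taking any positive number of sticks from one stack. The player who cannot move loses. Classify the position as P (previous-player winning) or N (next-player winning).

P-position

Nim-sum: 4 XOR 4 = 0.
The nim-sum is 0, so this is a P-position: the player to move is in a losing position under optimal play.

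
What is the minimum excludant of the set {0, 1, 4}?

2

The values 0, 1 are all present; 2 is the first non-negative integer missing from the set.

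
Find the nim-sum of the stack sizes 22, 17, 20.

19

Nim-sum: 22 ^ 17 ^ 20 = 19.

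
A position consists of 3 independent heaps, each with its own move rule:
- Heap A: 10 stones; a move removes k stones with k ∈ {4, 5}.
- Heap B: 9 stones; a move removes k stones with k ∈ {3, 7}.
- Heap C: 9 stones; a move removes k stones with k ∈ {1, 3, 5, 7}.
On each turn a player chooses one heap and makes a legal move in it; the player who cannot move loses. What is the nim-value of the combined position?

0

Grundy values for heap A (subtraction set {4, 5}):
g(0) = mex{} = 0
g(1) = mex{} = 0
g(2) = mex{} = 0
g(3) = mex{} = 0
g(4) = mex{0} = 1
g(5) = mex{0} = 1
g(6) = mex{0} = 1
g(7) = mex{0} = 1
g(8) = mex{0,1} = 2
g(9) = mex{1} = 0
g(10) = mex{1} = 0
So g(10) = 0.
Build the Grundy sequence for heap B with g(k) = mex{g(k−s) : s ∈ {3, 7}, s ≤ k}:
k:     0  1  2  3  4  5  6  7  8  9
g(k):  0  0  0  1  1  1  0  2  2  1
So g(9) = 1.
Build the Grundy sequence for heap C with g(k) = mex{g(k−s) : s ∈ {1, 3, 5, 7}, s ≤ k}:
g(0) = mex{} = 0
g(1) = mex{0} = 1
g(2) = mex{1} = 0
g(3) = mex{0} = 1
g(4) = mex{1} = 0
g(5) = mex{0} = 1
g(6) = mex{1} = 0
g(7) = mex{0} = 1
g(8) = mex{1} = 0
g(9) = mex{0} = 1
So g(9) = 1.
By the Sprague-Grundy theorem, the Grundy value of a sum of independent games is the XOR of the component values.
Combined value = 0 ⊕ 1 ⊕ 1 = 0.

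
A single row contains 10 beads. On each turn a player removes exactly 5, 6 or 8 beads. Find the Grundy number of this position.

Compute g(0), g(1), … for moves {5, 6, 8}:
g(0) = mex{} = 0
g(1) = mex{} = 0
g(2) = mex{} = 0
g(3) = mex{} = 0
g(4) = mex{} = 0
g(5) = mex{0} = 1
g(6) = mex{0} = 1
g(7) = mex{0} = 1
g(8) = mex{0} = 1
g(9) = mex{0} = 1
g(10) = mex{0,1} = 2
So g(10) = 2.

2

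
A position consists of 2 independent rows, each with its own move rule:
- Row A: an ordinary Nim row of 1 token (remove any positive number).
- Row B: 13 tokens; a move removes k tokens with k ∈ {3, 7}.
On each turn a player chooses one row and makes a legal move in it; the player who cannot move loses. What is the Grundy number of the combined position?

0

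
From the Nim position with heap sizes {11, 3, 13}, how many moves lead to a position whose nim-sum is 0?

1

Compute the nim-sum pairwise:
11 XOR 3 = 8
8 XOR 13 = 5
The overall nim-sum is X = 5. A heap of size p has a winning move iff p XOR X < p (reduce it to p XOR X).
  11: 11 XOR 5 = 14 ≥ 11 — no move.
  3: 3 XOR 5 = 6 ≥ 3 — no move.
  13: 13 XOR 5 = 8 < 13 — winning move (to 8).
That gives 1 winning move.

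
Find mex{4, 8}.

0

0 is not in the set, so the mex is 0.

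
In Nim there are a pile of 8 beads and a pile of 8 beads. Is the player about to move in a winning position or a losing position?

Losing position

Compute the nim-sum pairwise:
8 ⊕ 8 = 0
The nim-sum is 0, so this is a P-position: the player to move is in a losing position under optimal play.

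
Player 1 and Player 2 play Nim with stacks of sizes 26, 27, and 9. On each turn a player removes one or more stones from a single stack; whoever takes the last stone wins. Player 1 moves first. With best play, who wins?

Player 1 wins

Nim-sum: 26 XOR 27 XOR 9 = 8.
The nim-sum is 8 ≠ 0, so this is an N-position: the player to move can win; Player 1 has a winning move.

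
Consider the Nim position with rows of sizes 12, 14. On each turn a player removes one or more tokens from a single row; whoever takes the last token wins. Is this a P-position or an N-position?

In binary:
  1100  (12)
  1110  (14)
  ----
  0010  (2)
The nim-sum is 2 ≠ 0, so this is an N-position: the player to move can win.

N-position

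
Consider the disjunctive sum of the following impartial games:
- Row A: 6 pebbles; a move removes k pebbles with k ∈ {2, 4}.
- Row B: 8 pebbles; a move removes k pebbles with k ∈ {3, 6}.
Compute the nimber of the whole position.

2

For row A, compute g(0), g(1), … with moves {2, 4}:
k:     0  1  2  3  4  5  6
g(k):  0  0  1  1  2  2  0
So g(6) = 0.
Grundy values for row B (subtraction set {3, 6}):
g(0) = mex{} = 0
g(1) = mex{} = 0
g(2) = mex{} = 0
g(3) = mex{0} = 1
g(4) = mex{0} = 1
g(5) = mex{0} = 1
g(6) = mex{0,1} = 2
g(7) = mex{0,1} = 2
g(8) = mex{0,1} = 2
So g(8) = 2.
By the Sprague-Grundy theorem, the Grundy value of a sum of independent games is the XOR of the component values.
Combined value = 0 ⊕ 2 = 2.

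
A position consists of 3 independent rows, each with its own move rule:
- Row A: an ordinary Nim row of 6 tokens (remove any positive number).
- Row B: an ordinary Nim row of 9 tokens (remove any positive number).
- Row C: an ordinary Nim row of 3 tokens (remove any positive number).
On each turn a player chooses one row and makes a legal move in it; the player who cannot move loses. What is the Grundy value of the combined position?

Row A is a plain Nim row of size 6, so its Grundy value is 6.
Row B is a plain Nim row of size 9, so its Grundy value is 9.
Row C is a plain Nim row of size 3, so its Grundy value is 3.
The value of a disjunctive sum is the nim-sum of the parts.
Combined value = 6 ⊕ 9 ⊕ 3 = 12.

12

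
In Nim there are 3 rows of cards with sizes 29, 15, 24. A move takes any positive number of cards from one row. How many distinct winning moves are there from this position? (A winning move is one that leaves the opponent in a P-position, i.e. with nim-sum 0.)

3

Compute the nim-sum pairwise:
29 ⊕ 15 = 18
18 ⊕ 24 = 10
The overall nim-sum is X = 10. A row of size p has a winning move iff p XOR X < p (reduce it to p XOR X).
  29: 29 XOR 10 = 23 < 29 — winning move (to 23).
  15: 15 XOR 10 = 5 < 15 — winning move (to 5).
  24: 24 XOR 10 = 18 < 24 — winning move (to 18).
That gives 3 winning moves.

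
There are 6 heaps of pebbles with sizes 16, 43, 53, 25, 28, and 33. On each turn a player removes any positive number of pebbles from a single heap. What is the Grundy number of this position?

42

Nim-sum: 16 ^ 43 ^ 53 ^ 25 ^ 28 ^ 33 = 42.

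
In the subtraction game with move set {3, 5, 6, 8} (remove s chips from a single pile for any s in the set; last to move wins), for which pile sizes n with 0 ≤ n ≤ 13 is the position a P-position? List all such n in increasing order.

Compute g(0), g(1), … for moves {3, 5, 6, 8}:
k:     0  1  2  3  4  5  6  7  8  9 10 11 12 13
g(k):  0  0  0  1  1  1  2  2  2  3  3  0  0  0
The P-positions (g = 0) in 0..13 are 0, 1, 2, 11, 12, 13.

0, 1, 2, 11, 12, 13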